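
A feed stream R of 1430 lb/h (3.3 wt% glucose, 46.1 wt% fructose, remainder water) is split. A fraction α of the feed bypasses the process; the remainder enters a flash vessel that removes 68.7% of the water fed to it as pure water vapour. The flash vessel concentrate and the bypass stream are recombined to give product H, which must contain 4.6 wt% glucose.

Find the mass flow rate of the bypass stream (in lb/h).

All 1430×0.033 = 47.19 lb/h of glucose reaches H, so H = 47.19/0.046 = 1025.9 lb/h and vapour = 404.13 lb/h.
The evaporator receives (1−α)·1430 of feed at 0.506 water and removes 0.687 of that water:
0.687×0.506×(1−α)×1430 = 404.13
(1−α) = 404.13/497.1 = 0.8130;  α = 0.1870.
Bypass flow = 0.1870×1430 = 267.44 lb/h.

267.4 lb/h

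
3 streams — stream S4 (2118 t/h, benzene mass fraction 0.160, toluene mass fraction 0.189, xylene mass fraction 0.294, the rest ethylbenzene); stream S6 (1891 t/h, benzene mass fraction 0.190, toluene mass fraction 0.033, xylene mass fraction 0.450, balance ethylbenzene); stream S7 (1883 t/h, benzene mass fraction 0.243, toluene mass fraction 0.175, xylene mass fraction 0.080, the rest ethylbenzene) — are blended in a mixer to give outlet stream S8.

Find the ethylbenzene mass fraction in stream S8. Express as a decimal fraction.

Total flow out = 2118 + 1891 + 1883 = 5892 t/h.
ethylbenzene in = 2118×0.357 + 1891×0.327 + 1883×0.502 = 2319.7 t/h.
ethylbenzene mass fraction in S8 = 2319.7/5892 = 0.394.

0.394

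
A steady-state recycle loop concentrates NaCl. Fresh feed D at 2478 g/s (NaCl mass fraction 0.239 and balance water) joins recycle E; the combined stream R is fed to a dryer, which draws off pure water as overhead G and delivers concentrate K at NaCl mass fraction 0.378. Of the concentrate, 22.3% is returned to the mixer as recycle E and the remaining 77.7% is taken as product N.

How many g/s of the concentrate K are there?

2016 g/s

Overall NaCl balance (none leaves overhead): NaCl in fresh feed = NaCl in product, i.e. 2478×0.239 = (1−0.223)·K·0.378.
K = 592.24/(0.378×0.777) = 2016.4 g/s.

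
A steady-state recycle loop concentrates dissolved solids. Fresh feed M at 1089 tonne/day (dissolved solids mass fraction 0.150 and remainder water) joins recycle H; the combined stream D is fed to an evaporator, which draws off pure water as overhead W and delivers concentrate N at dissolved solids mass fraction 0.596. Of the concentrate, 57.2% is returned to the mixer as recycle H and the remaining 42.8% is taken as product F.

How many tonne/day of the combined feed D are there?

Overall dissolved solids balance (none leaves overhead): dissolved solids in fresh feed = dissolved solids in product, i.e. 1089×0.150 = (1−0.572)·N·0.596.
N = 163.35/(0.596×0.428) = 640.37 tonne/day.
Recycle H = 0.572×640.37 = 366.29 tonne/day.
Combined feed D = 1089 + 366.29 = 1455.3 tonne/day.

1455 tonne/day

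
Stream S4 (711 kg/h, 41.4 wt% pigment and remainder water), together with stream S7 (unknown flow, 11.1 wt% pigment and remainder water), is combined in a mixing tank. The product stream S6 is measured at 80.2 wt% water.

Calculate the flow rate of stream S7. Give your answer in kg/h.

Let S7 be the unknown flow. Total out = 711 + S7.
water balance: 416.65 + 0.889·S7 = 0.802·(711 + S7)
(0.889 − 0.802)·S7 = 0.802×711 − 416.65 = 153.58
S7 = 153.58 / 0.087 = 1765.2 kg/h

1765 kg/h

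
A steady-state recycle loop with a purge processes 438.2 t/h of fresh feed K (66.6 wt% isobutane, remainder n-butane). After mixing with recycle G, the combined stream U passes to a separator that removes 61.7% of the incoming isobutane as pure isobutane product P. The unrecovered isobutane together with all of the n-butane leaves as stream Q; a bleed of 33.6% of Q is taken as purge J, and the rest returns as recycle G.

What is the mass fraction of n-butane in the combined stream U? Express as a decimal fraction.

0.527

n-butane enters only via K and leaves only via the purge: 438.2×0.334 = 0.336×(n-butane in Q), and the separator passes all n-butane, so n-butane in U = n-butane in Q = 435.59 t/h.
isobutane in U: m_A = 438.2×0.666 + (1−0.336)·(1−0.617)·m_A, so m_A = 291.84/0.7457 = 391.37 t/h.
U = 391.37 + 435.59 = 826.96 t/h.
n-butane fraction in U = 435.59/826.96 = 0.527.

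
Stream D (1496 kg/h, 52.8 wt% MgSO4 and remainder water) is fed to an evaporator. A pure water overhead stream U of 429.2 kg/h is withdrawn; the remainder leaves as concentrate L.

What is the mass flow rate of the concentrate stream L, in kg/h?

Concentrate = 1496 − 429.2 = 1066.8 kg/h.

1067 kg/h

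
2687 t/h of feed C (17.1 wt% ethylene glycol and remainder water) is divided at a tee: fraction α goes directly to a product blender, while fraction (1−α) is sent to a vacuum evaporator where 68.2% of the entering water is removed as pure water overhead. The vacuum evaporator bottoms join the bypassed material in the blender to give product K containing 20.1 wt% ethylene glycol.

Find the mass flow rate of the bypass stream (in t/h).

1978 t/h

All 2687×0.171 = 459.48 t/h of ethylene glycol reaches K, so K = 459.48/0.201 = 2286 t/h and vapour = 401.04 t/h.
The evaporator receives (1−α)·2687 of feed at 0.829 water and removes 0.682 of that water:
0.682×0.829×(1−α)×2687 = 401.04
(1−α) = 401.04/1519.2 = 0.2640;  α = 0.7360.
Bypass flow = 0.7360×2687 = 1977.7 t/h.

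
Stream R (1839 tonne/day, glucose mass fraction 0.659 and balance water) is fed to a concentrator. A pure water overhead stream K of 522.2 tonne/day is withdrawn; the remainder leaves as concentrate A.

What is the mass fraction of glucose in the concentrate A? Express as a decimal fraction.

glucose is not removed: 1839×0.659 = 1211.9 tonne/day of glucose enters A.
Concentrate = 1839 − 522.2 = 1316.8 tonne/day.
Mass fraction = 1211.9/1316.8 = 0.920.

0.920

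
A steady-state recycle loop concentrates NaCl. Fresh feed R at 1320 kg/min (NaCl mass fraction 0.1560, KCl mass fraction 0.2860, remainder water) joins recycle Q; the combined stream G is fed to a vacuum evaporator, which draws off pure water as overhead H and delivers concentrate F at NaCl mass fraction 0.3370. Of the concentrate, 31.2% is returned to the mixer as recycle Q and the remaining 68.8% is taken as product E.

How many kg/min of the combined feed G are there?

1597 kg/min

Overall NaCl balance (none leaves overhead): NaCl in fresh feed = NaCl in product, i.e. 1320×0.156 = (1−0.312)·F·0.337.
F = 205.92/(0.337×0.688) = 888.14 kg/min.
Recycle Q = 0.312×888.14 = 277.1 kg/min.
Combined feed G = 1320 + 277.1 = 1597.1 kg/min.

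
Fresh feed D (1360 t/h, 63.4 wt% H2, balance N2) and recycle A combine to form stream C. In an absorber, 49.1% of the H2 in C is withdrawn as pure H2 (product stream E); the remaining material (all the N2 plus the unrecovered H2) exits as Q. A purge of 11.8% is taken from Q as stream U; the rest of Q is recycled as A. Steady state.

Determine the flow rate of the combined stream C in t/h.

N2 enters only via D and leaves only via the purge: 1360×0.366 = 0.118×(N2 in Q), and the absorber passes all N2, so N2 in C = N2 in Q = 4218.3 t/h.
H2 in C: m_A = 1360×0.634 + (1−0.118)·(1−0.491)·m_A, so m_A = 862.24/0.5511 = 1564.7 t/h.
C = 1564.7 + 4218.3 = 5783 t/h.

5783 t/h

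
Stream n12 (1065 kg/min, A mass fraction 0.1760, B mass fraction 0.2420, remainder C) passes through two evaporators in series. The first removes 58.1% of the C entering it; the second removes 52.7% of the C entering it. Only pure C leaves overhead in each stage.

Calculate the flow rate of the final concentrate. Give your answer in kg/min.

568 kg/min

C in feed = 1065×0.582 = 619.83 kg/min.
After stage 1: C left = (1−0.581)×619.83 = 259.71; stream total = 704.88 kg/min.
After stage 2: C left = (1−0.527)×259.71 = 122.84; final concentrate = 568.01 kg/min.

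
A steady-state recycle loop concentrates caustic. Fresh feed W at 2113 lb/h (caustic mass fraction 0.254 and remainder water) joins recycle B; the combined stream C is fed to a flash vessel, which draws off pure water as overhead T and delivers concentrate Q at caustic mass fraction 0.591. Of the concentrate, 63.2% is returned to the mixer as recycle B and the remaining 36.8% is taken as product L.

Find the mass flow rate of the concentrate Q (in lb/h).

2468 lb/h

Overall caustic balance (none leaves overhead): caustic in fresh feed = caustic in product, i.e. 2113×0.254 = (1−0.632)·Q·0.591.
Q = 536.7/(0.591×0.368) = 2467.7 lb/h.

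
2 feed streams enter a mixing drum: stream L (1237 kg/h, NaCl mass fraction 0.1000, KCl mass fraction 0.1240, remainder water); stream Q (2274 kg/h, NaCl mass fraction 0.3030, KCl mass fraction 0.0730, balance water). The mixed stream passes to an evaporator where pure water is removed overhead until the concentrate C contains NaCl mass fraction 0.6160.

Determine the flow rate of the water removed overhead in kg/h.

2192 kg/h

NaCl entering = 1237×0.100 + 2274×0.303 = 812.72 kg/h.
All NaCl reports to C, so C = 812.72/0.616 = 1319.4 kg/h.
Total feed = 3511 kg/h; overhead = 3511 − 1319.4 = 2191.6 kg/h.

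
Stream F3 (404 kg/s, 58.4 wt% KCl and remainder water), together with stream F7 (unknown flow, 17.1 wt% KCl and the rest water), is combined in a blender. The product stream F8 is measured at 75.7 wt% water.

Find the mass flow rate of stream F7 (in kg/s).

Let F7 be the unknown flow. Total out = 404 + F7.
water balance: 168.06 + 0.829·F7 = 0.757·(404 + F7)
(0.829 − 0.757)·F7 = 0.757×404 − 168.06 = 137.76
F7 = 137.76 / 0.072 = 1913.4 kg/s

1913 kg/s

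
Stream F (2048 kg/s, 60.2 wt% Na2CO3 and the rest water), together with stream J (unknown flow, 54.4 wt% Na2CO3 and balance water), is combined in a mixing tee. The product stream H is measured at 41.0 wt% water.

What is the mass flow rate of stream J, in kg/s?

534.3 kg/s

Let J be the unknown flow. Total out = 2048 + J.
water balance: 815.1 + 0.456·J = 0.410·(2048 + J)
(0.456 − 0.410)·J = 0.410×2048 − 815.1 = 24.576
J = 24.576 / 0.046 = 534.26 kg/s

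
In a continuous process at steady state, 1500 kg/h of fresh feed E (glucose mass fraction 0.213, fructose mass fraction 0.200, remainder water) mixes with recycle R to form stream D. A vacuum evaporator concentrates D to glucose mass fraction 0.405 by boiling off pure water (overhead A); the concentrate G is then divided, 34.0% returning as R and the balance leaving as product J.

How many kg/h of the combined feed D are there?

Overall glucose balance (none leaves overhead): glucose in fresh feed = glucose in product, i.e. 1500×0.213 = (1−0.340)·G·0.405.
G = 319.5/(0.405×0.660) = 1195.3 kg/h.
Recycle R = 0.340×1195.3 = 406.4 kg/h.
Combined feed D = 1500 + 406.4 = 1906.4 kg/h.

1906 kg/h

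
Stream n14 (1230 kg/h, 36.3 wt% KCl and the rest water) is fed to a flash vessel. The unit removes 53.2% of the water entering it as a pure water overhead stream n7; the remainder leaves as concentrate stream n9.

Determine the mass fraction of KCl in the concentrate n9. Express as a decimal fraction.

KCl is not removed: 1230×0.363 = 446.49 kg/h of KCl enters n9.
water entering = 1230×0.637 = 783.51 kg/h; overhead removed = 0.532×783.51 = 416.83 kg/h.
Concentrate = 1230 − 416.83 = 813.17 kg/h.
Mass fraction = 446.49/813.17 = 0.549.

0.549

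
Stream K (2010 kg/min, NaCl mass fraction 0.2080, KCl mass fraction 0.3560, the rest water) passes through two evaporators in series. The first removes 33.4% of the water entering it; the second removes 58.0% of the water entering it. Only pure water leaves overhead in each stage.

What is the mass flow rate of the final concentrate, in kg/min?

1379 kg/min

water in feed = 2010×0.436 = 876.36 kg/min.
After stage 1: water left = (1−0.334)×876.36 = 583.66; stream total = 1717.3 kg/min.
After stage 2: water left = (1−0.580)×583.66 = 245.14; final concentrate = 1378.8 kg/min.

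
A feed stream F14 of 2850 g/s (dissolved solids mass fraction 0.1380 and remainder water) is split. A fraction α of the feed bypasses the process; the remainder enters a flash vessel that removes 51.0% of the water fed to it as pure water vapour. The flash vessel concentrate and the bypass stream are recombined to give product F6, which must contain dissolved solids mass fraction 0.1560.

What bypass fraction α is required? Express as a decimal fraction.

0.738

All 2850×0.138 = 393.3 g/s of dissolved solids reaches F6, so F6 = 393.3/0.156 = 2521.2 g/s and vapour = 328.85 g/s.
The evaporator receives (1−α)·2850 of feed at 0.862 water and removes 0.510 of that water:
0.510×0.862×(1−α)×2850 = 328.85
(1−α) = 328.85/1252.9 = 0.2625;  α = 0.7375.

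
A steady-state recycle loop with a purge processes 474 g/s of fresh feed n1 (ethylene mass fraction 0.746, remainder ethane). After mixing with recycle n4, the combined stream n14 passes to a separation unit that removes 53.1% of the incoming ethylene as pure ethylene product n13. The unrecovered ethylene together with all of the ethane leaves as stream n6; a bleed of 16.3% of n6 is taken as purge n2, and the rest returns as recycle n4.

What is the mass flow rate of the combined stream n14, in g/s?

ethane enters only via n1 and leaves only via the purge: 474×0.254 = 0.163×(ethane in n6), and the separation unit passes all ethane, so ethane in n14 = ethane in n6 = 738.63 g/s.
ethylene in n14: m_A = 474×0.746 + (1−0.163)·(1−0.531)·m_A, so m_A = 353.6/0.6074 = 582.11 g/s.
n14 = 582.11 + 738.63 = 1320.7 g/s.

1321 g/s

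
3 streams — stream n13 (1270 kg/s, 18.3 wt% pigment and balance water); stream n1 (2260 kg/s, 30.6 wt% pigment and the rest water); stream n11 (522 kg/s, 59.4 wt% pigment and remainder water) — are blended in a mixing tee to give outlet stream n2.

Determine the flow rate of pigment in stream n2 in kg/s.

1234 kg/s

pigment out = pigment in = 1270×0.183 + 2260×0.306 + 522×0.594 = 1234 kg/s.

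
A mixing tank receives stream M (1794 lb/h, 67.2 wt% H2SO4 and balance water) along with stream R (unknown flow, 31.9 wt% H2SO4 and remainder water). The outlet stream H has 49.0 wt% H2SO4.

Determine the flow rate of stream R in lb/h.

Let R be the unknown flow. Total out = 1794 + R.
H2SO4 balance: 1205.6 + 0.319·R = 0.490·(1794 + R)
(0.319 − 0.490)·R = 0.490×1794 − 1205.6 = -326.51
R = -326.51 / -0.171 = 1909.4 lb/h

1909 lb/h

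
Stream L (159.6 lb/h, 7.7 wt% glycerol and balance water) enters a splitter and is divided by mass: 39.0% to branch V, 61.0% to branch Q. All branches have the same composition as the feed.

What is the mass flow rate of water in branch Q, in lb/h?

89.86 lb/h

Branch Q total = 0.610×159.6 = 97.356 lb/h.
water in Q = 0.923×97.356 = 89.86 lb/h.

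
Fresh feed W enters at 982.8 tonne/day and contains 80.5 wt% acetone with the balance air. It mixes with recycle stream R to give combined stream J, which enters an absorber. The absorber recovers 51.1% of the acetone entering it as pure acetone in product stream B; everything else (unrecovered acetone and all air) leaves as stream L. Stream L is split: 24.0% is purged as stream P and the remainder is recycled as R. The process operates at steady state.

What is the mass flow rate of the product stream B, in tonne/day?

643.4 tonne/day

acetone in J: m_A = 982.8×0.805 + (1−0.240)·(1−0.511)·m_A, so m_A = 791.15/0.6284 = 1259.1 tonne/day.
Product B = 0.511×1259.1 = 643.39 tonne/day.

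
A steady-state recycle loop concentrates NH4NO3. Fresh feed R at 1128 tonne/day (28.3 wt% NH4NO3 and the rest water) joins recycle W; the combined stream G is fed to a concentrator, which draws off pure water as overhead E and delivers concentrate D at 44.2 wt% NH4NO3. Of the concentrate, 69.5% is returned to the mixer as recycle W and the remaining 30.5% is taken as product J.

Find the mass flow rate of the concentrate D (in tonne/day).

Overall NH4NO3 balance (none leaves overhead): NH4NO3 in fresh feed = NH4NO3 in product, i.e. 1128×0.283 = (1−0.695)·D·0.442.
D = 319.22/(0.442×0.305) = 2368 tonne/day.

2368 tonne/day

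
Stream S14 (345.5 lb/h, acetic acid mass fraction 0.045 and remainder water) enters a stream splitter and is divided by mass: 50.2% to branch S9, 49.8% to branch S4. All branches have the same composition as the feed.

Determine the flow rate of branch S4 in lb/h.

172.1 lb/h

Branch S4 flow = 0.498×345.5 = 172.06 lb/h.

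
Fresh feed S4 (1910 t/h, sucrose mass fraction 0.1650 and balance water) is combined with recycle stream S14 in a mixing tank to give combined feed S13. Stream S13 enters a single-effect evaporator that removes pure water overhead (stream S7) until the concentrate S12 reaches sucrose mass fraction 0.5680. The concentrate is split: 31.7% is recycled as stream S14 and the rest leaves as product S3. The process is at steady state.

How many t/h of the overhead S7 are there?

1355 t/h

Overall sucrose balance (none leaves overhead): sucrose in fresh feed = sucrose in product, i.e. 1910×0.165 = (1−0.317)·S12·0.568.
S12 = 315.15/(0.568×0.683) = 812.36 t/h.
Recycle S14 = 0.317×812.36 = 257.52 t/h.
Combined feed S13 = 1910 + 257.52 = 2167.5 t/h.
Overhead S7 = S13 − S12 = 2167.5 − 812.36 = 1355.2 t/h.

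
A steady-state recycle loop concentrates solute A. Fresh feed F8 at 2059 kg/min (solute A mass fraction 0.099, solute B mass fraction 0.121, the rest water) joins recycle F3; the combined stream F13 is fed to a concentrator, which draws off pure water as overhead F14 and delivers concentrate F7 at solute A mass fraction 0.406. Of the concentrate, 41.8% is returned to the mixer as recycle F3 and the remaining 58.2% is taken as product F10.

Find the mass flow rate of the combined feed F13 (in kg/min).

2420 kg/min

Overall solute A balance (none leaves overhead): solute A in fresh feed = solute A in product, i.e. 2059×0.099 = (1−0.418)·F7·0.406.
F7 = 203.84/(0.406×0.582) = 862.67 kg/min.
Recycle F3 = 0.418×862.67 = 360.59 kg/min.
Combined feed F13 = 2059 + 360.59 = 2419.6 kg/min.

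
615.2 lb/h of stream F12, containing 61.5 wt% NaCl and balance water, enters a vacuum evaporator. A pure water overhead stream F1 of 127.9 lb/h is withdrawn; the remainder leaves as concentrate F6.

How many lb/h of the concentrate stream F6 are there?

487.3 lb/h

Concentrate = 615.2 − 127.9 = 487.3 lb/h.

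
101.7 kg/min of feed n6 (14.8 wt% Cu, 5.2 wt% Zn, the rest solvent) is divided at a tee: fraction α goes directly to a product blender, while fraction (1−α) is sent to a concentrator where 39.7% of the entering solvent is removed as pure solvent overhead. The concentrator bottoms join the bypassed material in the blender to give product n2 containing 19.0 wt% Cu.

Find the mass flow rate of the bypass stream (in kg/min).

All 101.7×0.148 = 15.052 kg/min of Cu reaches n2, so n2 = 15.052/0.190 = 79.219 kg/min and vapour = 22.481 kg/min.
The evaporator receives (1−α)·101.7 of feed at 0.800 solvent and removes 0.397 of that solvent:
0.397×0.800×(1−α)×101.7 = 22.481
(1−α) = 22.481/32.3 = 0.6960;  α = 0.3040.
Bypass flow = 0.3040×101.7 = 30.916 kg/min.

30.92 kg/min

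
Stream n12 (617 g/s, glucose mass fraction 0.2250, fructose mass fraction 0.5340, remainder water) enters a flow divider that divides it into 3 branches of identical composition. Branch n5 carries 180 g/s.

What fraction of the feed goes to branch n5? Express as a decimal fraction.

Fraction to n5 = 180/617 = 0.2917.

0.292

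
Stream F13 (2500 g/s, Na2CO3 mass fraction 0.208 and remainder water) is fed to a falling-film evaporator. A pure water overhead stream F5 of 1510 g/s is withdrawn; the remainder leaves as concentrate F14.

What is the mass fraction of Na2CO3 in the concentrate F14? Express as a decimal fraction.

Na2CO3 is not removed: 2500×0.208 = 520 g/s of Na2CO3 enters F14.
Concentrate = 2500 − 1510 = 990 g/s.
Mass fraction = 520/990 = 0.525.

0.525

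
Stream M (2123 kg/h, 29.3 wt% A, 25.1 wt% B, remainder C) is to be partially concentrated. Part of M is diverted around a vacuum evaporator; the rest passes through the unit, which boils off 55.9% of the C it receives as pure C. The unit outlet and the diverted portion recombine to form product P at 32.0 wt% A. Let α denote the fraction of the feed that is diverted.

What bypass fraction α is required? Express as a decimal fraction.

0.669

All 2123×0.293 = 622.04 kg/h of A reaches P, so P = 622.04/0.320 = 1943.9 kg/h and vapour = 179.13 kg/h.
The evaporator receives (1−α)·2123 of feed at 0.456 C and removes 0.559 of that C:
0.559×0.456×(1−α)×2123 = 179.13
(1−α) = 179.13/541.16 = 0.3310;  α = 0.6690.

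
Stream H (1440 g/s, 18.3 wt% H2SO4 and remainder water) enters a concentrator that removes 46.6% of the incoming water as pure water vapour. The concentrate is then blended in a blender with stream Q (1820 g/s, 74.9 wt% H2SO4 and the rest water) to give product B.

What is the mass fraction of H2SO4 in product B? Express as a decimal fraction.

0.600

Vapour removed = 0.466×0.817×1440 = 548.24 g/s; concentrate = 891.76 g/s.
H2SO4 reaching the mixer = 263.52 (from concentrate) + 1820×0.749 = 1626.7 g/s.
Product flow = 891.76 + 1820 = 2711.8 g/s; H2SO4 fraction = 0.600.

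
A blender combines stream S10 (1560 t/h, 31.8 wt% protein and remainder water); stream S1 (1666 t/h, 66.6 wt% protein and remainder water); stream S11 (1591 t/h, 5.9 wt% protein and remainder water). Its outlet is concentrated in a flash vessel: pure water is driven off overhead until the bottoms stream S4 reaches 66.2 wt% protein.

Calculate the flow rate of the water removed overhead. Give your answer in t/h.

protein entering = 1560×0.318 + 1666×0.666 + 1591×0.059 = 1699.5 t/h.
All protein reports to S4, so S4 = 1699.5/0.662 = 2567.2 t/h.
Total feed = 4817 t/h; overhead = 4817 − 2567.2 = 2249.8 t/h.

2250 t/h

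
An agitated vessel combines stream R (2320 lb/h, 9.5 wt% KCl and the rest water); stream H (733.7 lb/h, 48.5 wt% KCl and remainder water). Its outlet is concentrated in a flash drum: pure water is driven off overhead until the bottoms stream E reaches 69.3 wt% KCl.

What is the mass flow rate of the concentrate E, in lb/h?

KCl entering = 2320×0.095 + 733.7×0.485 = 576.24 lb/h.
All KCl reports to E, so E = 576.24/0.693 = 831.52 lb/h.

831.5 lb/h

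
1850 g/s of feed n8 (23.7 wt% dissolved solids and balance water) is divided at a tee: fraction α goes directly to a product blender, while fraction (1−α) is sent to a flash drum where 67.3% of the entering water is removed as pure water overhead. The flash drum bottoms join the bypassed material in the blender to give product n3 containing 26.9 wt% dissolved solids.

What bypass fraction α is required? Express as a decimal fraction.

All 1850×0.237 = 438.45 g/s of dissolved solids reaches n3, so n3 = 438.45/0.269 = 1629.9 g/s and vapour = 220.07 g/s.
The evaporator receives (1−α)·1850 of feed at 0.763 water and removes 0.673 of that water:
0.673×0.763×(1−α)×1850 = 220.07
(1−α) = 220.07/949.97 = 0.2317;  α = 0.7683.

0.768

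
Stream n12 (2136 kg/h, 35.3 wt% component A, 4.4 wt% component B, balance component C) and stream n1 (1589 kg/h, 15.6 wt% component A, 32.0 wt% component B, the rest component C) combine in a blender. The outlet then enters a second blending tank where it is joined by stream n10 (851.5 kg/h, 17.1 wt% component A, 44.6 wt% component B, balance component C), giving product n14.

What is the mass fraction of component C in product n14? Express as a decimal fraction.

Overall, product flow = 4576.5 kg/h.
component C in = 2136×0.603 + 1589×0.524 + 851.5×0.383 = 2446.8 kg/h.
component C fraction in n14 = 0.5346.

0.5346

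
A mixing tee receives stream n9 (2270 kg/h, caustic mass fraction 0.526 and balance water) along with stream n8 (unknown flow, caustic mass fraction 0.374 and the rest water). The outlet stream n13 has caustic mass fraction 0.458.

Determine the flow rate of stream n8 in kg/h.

1838 kg/h

Let n8 be the unknown flow. Total out = 2270 + n8.
caustic balance: 1194 + 0.374·n8 = 0.458·(2270 + n8)
(0.374 − 0.458)·n8 = 0.458×2270 − 1194 = -154.36
n8 = -154.36 / -0.084 = 1837.6 kg/h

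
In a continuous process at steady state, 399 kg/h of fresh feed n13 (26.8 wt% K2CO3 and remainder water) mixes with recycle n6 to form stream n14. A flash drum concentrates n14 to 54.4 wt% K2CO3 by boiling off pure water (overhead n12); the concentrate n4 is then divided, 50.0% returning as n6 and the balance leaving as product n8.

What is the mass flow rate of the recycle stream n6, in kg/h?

Overall K2CO3 balance (none leaves overhead): K2CO3 in fresh feed = K2CO3 in product, i.e. 399×0.268 = (1−0.500)·n4·0.544.
n4 = 106.93/(0.544×0.500) = 393.13 kg/h.
Recycle n6 = 0.500×393.13 = 196.57 kg/h.

196.6 kg/h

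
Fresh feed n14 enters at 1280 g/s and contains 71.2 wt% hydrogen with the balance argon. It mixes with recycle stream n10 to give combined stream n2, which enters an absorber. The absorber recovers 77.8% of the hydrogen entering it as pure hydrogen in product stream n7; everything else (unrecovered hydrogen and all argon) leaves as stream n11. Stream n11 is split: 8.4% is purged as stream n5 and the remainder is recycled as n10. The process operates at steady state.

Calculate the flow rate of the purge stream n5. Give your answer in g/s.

argon enters only via n14 and leaves only via the purge: 1280×0.288 = 0.084×(argon in n11), and the absorber passes all argon, so argon in n2 = argon in n11 = 4388.6 g/s.
hydrogen in n2: m_A = 1280×0.712 + (1−0.084)·(1−0.778)·m_A, so m_A = 911.36/0.7966 = 1144 g/s.
n11 = (1−0.778)×1144 + 4388.6 = 4642.5 g/s.
Purge n5 = 0.084×4642.5 = 389.97 g/s.

390 g/s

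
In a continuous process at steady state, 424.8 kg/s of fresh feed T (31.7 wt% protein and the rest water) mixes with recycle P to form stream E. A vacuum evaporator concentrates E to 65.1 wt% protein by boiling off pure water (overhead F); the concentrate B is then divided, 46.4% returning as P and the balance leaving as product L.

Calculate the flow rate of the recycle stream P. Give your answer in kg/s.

179.1 kg/s

Overall protein balance (none leaves overhead): protein in fresh feed = protein in product, i.e. 424.8×0.317 = (1−0.464)·B·0.651.
B = 134.66/(0.651×0.536) = 385.92 kg/s.
Recycle P = 0.464×385.92 = 179.07 kg/s.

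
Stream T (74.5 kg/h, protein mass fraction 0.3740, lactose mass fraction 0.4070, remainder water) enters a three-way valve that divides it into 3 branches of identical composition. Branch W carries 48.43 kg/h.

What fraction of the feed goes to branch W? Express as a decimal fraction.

0.650

Fraction to W = 48.43/74.5 = 0.6501.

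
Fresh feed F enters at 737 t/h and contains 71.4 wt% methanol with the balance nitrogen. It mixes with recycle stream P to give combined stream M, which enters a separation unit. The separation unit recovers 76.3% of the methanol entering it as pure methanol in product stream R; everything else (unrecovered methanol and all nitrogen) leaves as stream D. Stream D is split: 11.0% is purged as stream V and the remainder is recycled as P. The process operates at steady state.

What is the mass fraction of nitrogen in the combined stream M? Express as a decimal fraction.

nitrogen enters only via F and leaves only via the purge: 737×0.286 = 0.110×(nitrogen in D), and the separation unit passes all nitrogen, so nitrogen in M = nitrogen in D = 1916.2 t/h.
methanol in M: m_A = 737×0.714 + (1−0.110)·(1−0.763)·m_A, so m_A = 526.22/0.7891 = 666.88 t/h.
M = 666.88 + 1916.2 = 2583.1 t/h.
nitrogen fraction in M = 1916.2/2583.1 = 0.7418.

0.7418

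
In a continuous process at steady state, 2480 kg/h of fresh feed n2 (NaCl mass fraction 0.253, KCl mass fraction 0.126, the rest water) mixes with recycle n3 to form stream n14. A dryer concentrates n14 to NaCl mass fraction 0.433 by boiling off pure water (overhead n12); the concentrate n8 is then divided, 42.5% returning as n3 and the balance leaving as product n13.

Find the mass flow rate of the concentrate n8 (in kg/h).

2520 kg/h

Overall NaCl balance (none leaves overhead): NaCl in fresh feed = NaCl in product, i.e. 2480×0.253 = (1−0.425)·n8·0.433.
n8 = 627.44/(0.433×0.575) = 2520.1 kg/h.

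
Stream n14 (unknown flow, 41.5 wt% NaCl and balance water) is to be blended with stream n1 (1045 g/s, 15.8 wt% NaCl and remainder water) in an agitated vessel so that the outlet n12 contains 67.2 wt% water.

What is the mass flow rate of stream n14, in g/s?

Let n14 be the unknown flow. Total out = 1045 + n14.
water balance: 879.89 + 0.585·n14 = 0.672·(1045 + n14)
(0.585 − 0.672)·n14 = 0.672×1045 − 879.89 = -177.65
n14 = -177.65 / -0.087 = 2042 g/s

2042 g/s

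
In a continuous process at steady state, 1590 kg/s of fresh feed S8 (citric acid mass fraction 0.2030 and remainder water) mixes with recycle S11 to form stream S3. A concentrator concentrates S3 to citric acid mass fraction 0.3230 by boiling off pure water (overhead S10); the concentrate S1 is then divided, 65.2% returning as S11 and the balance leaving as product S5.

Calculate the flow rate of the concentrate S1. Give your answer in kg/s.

Overall citric acid balance (none leaves overhead): citric acid in fresh feed = citric acid in product, i.e. 1590×0.203 = (1−0.652)·S1·0.323.
S1 = 322.77/(0.323×0.348) = 2871.5 kg/s.

2872 kg/s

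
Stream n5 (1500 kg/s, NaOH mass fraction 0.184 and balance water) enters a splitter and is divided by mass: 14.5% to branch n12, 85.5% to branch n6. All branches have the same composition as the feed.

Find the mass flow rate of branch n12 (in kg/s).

Branch n12 flow = 0.145×1500 = 217.5 kg/s.

217.5 kg/s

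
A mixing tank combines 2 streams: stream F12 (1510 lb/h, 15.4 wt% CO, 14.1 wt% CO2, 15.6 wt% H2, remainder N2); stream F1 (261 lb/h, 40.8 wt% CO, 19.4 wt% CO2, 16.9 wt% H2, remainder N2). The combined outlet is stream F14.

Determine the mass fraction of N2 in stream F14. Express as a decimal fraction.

0.502

Total flow out = 1510 + 261 = 1771 lb/h.
N2 in = 1510×0.549 + 261×0.229 = 888.76 lb/h.
N2 mass fraction in F14 = 888.76/1771 = 0.502.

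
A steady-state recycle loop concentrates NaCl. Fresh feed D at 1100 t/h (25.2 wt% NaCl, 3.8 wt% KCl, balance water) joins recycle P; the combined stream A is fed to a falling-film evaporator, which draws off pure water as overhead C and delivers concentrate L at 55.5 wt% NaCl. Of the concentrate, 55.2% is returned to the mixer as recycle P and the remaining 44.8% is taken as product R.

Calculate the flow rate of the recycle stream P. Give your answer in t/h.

Overall NaCl balance (none leaves overhead): NaCl in fresh feed = NaCl in product, i.e. 1100×0.252 = (1−0.552)·L·0.555.
L = 277.2/(0.555×0.448) = 1114.9 t/h.
Recycle P = 0.552×1114.9 = 615.41 t/h.

615.4 t/h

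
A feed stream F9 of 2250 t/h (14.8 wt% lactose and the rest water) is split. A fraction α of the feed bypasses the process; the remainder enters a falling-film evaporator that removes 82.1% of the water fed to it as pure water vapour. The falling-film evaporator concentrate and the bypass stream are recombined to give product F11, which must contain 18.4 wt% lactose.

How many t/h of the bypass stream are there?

1621 t/h

All 2250×0.148 = 333 t/h of lactose reaches F11, so F11 = 333/0.184 = 1809.8 t/h and vapour = 440.22 t/h.
The evaporator receives (1−α)·2250 of feed at 0.852 water and removes 0.821 of that water:
0.821×0.852×(1−α)×2250 = 440.22
(1−α) = 440.22/1573.9 = 0.2797;  α = 0.7203.
Bypass flow = 0.7203×2250 = 1620.7 t/h.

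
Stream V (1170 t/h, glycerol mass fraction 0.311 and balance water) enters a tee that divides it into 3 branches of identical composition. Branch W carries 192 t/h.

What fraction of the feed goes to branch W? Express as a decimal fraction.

0.164

Fraction to W = 192/1170 = 0.1641.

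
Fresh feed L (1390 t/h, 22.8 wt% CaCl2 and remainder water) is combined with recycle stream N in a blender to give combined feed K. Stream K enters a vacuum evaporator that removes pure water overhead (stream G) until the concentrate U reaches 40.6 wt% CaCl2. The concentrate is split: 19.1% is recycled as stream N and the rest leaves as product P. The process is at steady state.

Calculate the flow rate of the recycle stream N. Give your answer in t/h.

Overall CaCl2 balance (none leaves overhead): CaCl2 in fresh feed = CaCl2 in product, i.e. 1390×0.228 = (1−0.191)·U·0.406.
U = 316.92/(0.406×0.809) = 964.88 t/h.
Recycle N = 0.191×964.88 = 184.29 t/h.

184.3 t/h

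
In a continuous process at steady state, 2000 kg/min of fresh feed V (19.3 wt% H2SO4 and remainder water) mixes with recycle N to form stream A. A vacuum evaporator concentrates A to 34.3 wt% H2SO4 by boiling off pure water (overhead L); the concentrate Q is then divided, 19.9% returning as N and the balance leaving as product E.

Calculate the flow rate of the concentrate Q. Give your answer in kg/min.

Overall H2SO4 balance (none leaves overhead): H2SO4 in fresh feed = H2SO4 in product, i.e. 2000×0.193 = (1−0.199)·Q·0.343.
Q = 386/(0.343×0.801) = 1404.9 kg/min.

1405 kg/min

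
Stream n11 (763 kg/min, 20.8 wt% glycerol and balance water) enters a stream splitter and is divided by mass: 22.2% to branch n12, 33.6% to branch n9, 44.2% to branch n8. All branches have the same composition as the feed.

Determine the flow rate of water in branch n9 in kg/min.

Branch n9 total = 0.336×763 = 256.37 kg/min.
water in n9 = 0.792×256.37 = 203.04 kg/min.

203 kg/min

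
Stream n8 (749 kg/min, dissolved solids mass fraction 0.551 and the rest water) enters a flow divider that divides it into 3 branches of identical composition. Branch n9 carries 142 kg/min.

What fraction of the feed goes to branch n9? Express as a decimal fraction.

Fraction to n9 = 142/749 = 0.1896.

0.190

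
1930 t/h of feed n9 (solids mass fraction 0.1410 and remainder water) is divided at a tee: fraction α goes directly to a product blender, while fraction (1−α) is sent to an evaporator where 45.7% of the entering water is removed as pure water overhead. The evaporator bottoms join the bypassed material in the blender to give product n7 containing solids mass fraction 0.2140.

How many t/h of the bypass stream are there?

252.9 t/h

All 1930×0.141 = 272.13 t/h of solids reaches n7, so n7 = 272.13/0.214 = 1271.6 t/h and vapour = 658.36 t/h.
The evaporator receives (1−α)·1930 of feed at 0.859 water and removes 0.457 of that water:
0.457×0.859×(1−α)×1930 = 658.36
(1−α) = 658.36/757.65 = 0.8690;  α = 0.1310.
Bypass flow = 0.1310×1930 = 252.91 t/h.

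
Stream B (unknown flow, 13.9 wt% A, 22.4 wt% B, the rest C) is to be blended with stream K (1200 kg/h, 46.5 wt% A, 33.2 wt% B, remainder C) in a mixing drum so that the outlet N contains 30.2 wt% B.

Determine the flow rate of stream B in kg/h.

Let B be the unknown flow. Total out = 1200 + B.
B balance: 398.4 + 0.224·B = 0.302·(1200 + B)
(0.224 − 0.302)·B = 0.302×1200 − 398.4 = -36
B = -36 / -0.078 = 461.54 kg/h

461.5 kg/h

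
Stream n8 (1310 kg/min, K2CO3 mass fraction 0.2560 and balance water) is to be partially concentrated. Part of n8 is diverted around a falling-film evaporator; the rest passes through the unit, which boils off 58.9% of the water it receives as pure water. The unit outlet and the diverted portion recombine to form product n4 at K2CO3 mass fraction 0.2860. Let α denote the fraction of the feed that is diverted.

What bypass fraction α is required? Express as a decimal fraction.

0.761

All 1310×0.256 = 335.36 kg/min of K2CO3 reaches n4, so n4 = 335.36/0.286 = 1172.6 kg/min and vapour = 137.41 kg/min.
The evaporator receives (1−α)·1310 of feed at 0.744 water and removes 0.589 of that water:
0.589×0.744×(1−α)×1310 = 137.41
(1−α) = 137.41/574.06 = 0.2394;  α = 0.7606.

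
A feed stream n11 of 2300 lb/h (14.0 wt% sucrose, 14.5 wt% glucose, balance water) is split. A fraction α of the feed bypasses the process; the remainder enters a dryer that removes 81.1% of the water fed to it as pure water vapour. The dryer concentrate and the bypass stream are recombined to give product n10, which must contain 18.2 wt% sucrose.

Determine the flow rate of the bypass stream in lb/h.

All 2300×0.140 = 322 lb/h of sucrose reaches n10, so n10 = 322/0.182 = 1769.2 lb/h and vapour = 530.77 lb/h.
The evaporator receives (1−α)·2300 of feed at 0.715 water and removes 0.811 of that water:
0.811×0.715×(1−α)×2300 = 530.77
(1−α) = 530.77/1333.7 = 0.3980;  α = 0.6020.
Bypass flow = 0.6020×2300 = 1384.7 lb/h.

1385 lb/h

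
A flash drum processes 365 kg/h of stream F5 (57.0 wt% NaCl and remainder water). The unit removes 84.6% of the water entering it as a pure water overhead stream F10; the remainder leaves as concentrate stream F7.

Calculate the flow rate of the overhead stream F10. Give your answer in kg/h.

water entering = 365×0.430 = 156.95 kg/h; overhead removed = 0.846×156.95 = 132.78 kg/h.

132.8 kg/h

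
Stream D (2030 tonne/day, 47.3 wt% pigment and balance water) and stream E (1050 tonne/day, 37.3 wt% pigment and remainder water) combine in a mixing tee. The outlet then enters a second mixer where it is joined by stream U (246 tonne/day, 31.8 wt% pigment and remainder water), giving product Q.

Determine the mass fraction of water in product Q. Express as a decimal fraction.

Overall, product flow = 3326 tonne/day.
water in = 2030×0.527 + 1050×0.627 + 246×0.682 = 1895.9 tonne/day.
water fraction in Q = 0.570.

0.570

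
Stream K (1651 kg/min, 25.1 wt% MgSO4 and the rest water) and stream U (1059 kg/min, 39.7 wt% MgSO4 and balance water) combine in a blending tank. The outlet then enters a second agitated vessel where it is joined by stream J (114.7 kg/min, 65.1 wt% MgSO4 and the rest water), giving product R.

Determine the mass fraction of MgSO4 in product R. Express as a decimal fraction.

0.3220

Overall, product flow = 2824.7 kg/min.
MgSO4 in = 1651×0.251 + 1059×0.397 + 114.7×0.651 = 909.49 kg/min.
MgSO4 fraction in R = 0.3220.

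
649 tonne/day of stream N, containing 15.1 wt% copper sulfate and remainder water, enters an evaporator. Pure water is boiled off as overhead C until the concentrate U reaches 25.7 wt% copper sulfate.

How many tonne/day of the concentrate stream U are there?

381.3 tonne/day

copper sulfate is conserved: 649×0.151 = 97.999 tonne/day all reports to the concentrate.
Concentrate = 97.999/(target fraction) = 381.32 tonne/day.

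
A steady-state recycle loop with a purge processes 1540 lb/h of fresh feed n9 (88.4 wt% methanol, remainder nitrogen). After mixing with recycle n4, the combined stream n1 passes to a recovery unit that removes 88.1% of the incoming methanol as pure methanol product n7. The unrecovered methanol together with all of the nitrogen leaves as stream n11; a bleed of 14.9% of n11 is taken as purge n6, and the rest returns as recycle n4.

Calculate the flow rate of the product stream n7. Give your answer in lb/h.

1335 lb/h

methanol in n1: m_A = 1540×0.884 + (1−0.149)·(1−0.881)·m_A, so m_A = 1361.4/0.8987 = 1514.8 lb/h.
Product n7 = 0.881×1514.8 = 1334.5 lb/h.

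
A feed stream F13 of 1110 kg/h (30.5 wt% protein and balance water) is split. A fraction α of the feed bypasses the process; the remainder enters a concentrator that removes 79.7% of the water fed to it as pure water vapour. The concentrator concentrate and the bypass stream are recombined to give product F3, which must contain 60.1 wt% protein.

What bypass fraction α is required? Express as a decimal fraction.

0.111

All 1110×0.305 = 338.55 kg/h of protein reaches F3, so F3 = 338.55/0.601 = 563.31 kg/h and vapour = 546.69 kg/h.
The evaporator receives (1−α)·1110 of feed at 0.695 water and removes 0.797 of that water:
0.797×0.695×(1−α)×1110 = 546.69
(1−α) = 546.69/614.85 = 0.8891;  α = 0.1109.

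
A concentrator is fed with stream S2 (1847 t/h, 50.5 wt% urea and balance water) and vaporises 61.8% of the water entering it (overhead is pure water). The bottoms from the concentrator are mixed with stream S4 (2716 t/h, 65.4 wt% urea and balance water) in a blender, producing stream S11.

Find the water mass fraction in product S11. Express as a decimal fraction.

Vapour removed = 0.618×0.495×1847 = 565.02 t/h; concentrate = 1282 t/h.
water reaching the mixer = 349.25 (from concentrate) + 2716×0.346 = 1289 t/h.
Product flow = 1282 + 2716 = 3998 t/h; water fraction = 0.322.

0.322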